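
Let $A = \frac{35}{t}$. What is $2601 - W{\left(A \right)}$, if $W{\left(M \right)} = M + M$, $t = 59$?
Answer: $\frac{153389}{59} \approx 2599.8$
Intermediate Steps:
$A = \frac{35}{59} \approx 0.59322$
$W{\left(M \right)} = 2 M$
$2601 - W{\left(A \right)} = 2601 - 2 \cdot \frac{35}{59} = 2601 - \frac{70}{59} = \frac{153389}{59}$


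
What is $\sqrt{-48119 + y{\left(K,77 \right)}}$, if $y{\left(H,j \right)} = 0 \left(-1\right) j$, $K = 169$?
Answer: $i \sqrt{48119} \approx 219.36 i$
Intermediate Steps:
$y{\left(H,j \right)} = 0$ ($y{\left(H,j \right)} = 0 j = 0$)
$\sqrt{-48119 + y{\left(K,77 \right)}} = \sqrt{-48119 + 0} = \sqrt{-48119} = i \sqrt{48119}$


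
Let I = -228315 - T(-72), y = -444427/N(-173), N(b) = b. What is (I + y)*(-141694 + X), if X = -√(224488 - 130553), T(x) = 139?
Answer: 5537134426810/173 + 39078115*√93935/173 ≈ 3.2076e+10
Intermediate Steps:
y = 444427/173 (y = -444427/(-173) = -444427*(-1/173) = 444427/173 ≈ 2568.9)
I = -228454 (I = -228315 - 1*139 = -228315 - 139 = -228454)
X = -√93935 ≈ -306.49
(I + y)*(-141694 + X) = (-228454 + 444427/173)*(-141694 - √93935) = -39078115*(-141694 - √93935)/173 = 5537134426810/173 + 39078115*√93935/173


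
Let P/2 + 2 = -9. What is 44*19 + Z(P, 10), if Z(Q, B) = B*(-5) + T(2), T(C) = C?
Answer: 788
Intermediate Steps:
P = -22 (P = -4 + 2*(-9) = -4 - 18 = -22)
Z(Q, B) = 2 - 5*B (Z(Q, B) = B*(-5) + 2 = -5*B + 2 = 2 - 5*B)
44*19 + Z(P, 10) = 44*19 + (2 - 5*10) = 836 + (2 - 50) = 836 - 48 = 788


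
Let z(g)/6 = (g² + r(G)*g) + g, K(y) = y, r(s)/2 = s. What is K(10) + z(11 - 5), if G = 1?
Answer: 334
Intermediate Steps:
r(s) = 2*s
z(g) = 6*g² + 18*g (z(g) = 6*((g² + (2*1)*g) + g) = 6*((g² + 2*g) + g) = 6*(g² + 3*g) = 6*g² + 18*g)
K(10) + z(11 - 5) = 10 + 6*(11 - 5)*(3 + (11 - 5)) = 10 + 6*6*(3 + 6) = 10 + 6*6*9 = 10 + 324 = 334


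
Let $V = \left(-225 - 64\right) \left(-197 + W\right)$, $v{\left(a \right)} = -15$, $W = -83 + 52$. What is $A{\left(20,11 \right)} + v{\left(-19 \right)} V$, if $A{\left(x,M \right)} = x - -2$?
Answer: $-988358$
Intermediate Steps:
$W = -31$
$A{\left(x,M \right)} = 2 + x$ ($A{\left(x,M \right)} = x + 2 = 2 + x$)
$V = 65892$ ($V = \left(-225 - 64\right) \left(-197 - 31\right) = \left(-289\right) \left(-228\right) = 65892$)
$A{\left(20,11 \right)} + v{\left(-19 \right)} V = \left(2 + 20\right) - 988380 = 22 - 988380 = -988358$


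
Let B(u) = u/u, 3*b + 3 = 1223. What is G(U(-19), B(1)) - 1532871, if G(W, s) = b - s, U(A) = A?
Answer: -4597396/3 ≈ -1.5325e+6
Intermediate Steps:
b = 1220/3 (b = -1 + (⅓)*1223 = -1 + 1223/3 = 1220/3 ≈ 406.67)
B(u) = 1
G(W, s) = 1220/3 - s
G(U(-19), B(1)) - 1532871 = (1220/3 - 1*1) - 1532871 = (1220/3 - 1) - 1532871 = 1217/3 - 1532871 = -4597396/3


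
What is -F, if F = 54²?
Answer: -2916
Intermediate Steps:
F = 2916
-F = -1*2916 = -2916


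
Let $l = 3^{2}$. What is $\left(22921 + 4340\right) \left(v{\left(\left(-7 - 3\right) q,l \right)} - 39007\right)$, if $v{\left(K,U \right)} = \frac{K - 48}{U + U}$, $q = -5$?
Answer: $-1063366798$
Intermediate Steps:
$l = 9$
$v{\left(K,U \right)} = \frac{-48 + K}{2 U}$
$\left(22921 + 4340\right) \left(v{\left(\left(-7 - 3\right) q,l \right)} - 39007\right) = \left(22921 + 4340\right) \left(\frac{-48 + \left(-7 - 3\right) \left(-5\right)}{2 \cdot 9} - 39007\right) = 27261 \left(\frac{1}{2} \cdot \frac{1}{9} \left(-48 - -50\right) - 39007\right) = 27261 \left(\frac{1}{2} \cdot \frac{1}{9} \left(-48 + 50\right) - 39007\right) = 27261 \left(\frac{1}{2} \cdot \frac{1}{9} \cdot 2 - 39007\right) = 27261 \left(\frac{1}{9} - 39007\right) = 27261 \left(- \frac{351062}{9}\right) = -1063366798$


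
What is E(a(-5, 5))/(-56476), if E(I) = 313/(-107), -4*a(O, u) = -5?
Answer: 313/6042932 ≈ 5.1796e-5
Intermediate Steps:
a(O, u) = 5/4 (a(O, u) = -1/4*(-5) = 5/4)
E(I) = -313/107 (E(I) = 313*(-1/107) = -313/107)
E(a(-5, 5))/(-56476) = -313/107/(-56476) = -313/107*(-1/56476) = 313/6042932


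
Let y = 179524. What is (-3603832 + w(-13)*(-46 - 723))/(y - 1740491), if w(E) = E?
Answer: 3593835/1560967 ≈ 2.3023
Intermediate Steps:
(-3603832 + w(-13)*(-46 - 723))/(y - 1740491) = (-3603832 - 13*(-46 - 723))/(179524 - 1740491) = (-3603832 - 13*(-769))/(-1560967) = (-3603832 + 9997)*(-1/1560967) = -3593835*(-1/1560967) = 3593835/1560967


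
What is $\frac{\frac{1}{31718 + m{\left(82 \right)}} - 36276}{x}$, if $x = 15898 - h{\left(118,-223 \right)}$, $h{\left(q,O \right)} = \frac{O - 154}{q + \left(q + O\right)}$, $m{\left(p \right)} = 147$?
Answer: $- \frac{1155934739}{507513855} \approx -2.2776$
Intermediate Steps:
$h{\left(q,O \right)} = \frac{-154 + O}{O + 2 q}$ ($h{\left(q,O \right)} = \frac{-154 + O}{q + \left(O + q\right)} = \frac{-154 + O}{O + 2 q}$)
$x = 15927$ ($x = 15898 - \frac{-154 - 223}{-223 + 2 \cdot 118} = 15898 - \frac{1}{-223 + 236} \left(-377\right) = 15898 - \frac{1}{13} \left(-377\right) = 15898 - -29 = 15898 + 29 = 15927$)
$\frac{\frac{1}{31718 + m{\left(82 \right)}} - 36276}{x} = \frac{\frac{1}{31718 + 147} - 36276}{15927} = \left(\frac{1}{31865} - 36276\right) \frac{1}{15927} = \left(- \frac{1155934739}{31865}\right) \frac{1}{15927} = - \frac{1155934739}{507513855}$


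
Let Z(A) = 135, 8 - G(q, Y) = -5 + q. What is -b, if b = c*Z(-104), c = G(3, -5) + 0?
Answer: -1350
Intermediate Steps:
G(q, Y) = 13 - q (G(q, Y) = 8 - (-5 + q) = 8 + (5 - q) = 13 - q)
c = 10 (c = (13 - 1*3) + 0 = (13 - 3) + 0 = 10 + 0 = 10)
b = 1350 (b = 10*135 = 1350)
-b = -1*1350 = -1350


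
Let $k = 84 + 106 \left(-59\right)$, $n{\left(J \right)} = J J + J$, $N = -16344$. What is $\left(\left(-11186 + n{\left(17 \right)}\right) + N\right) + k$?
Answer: $-33394$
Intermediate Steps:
$n{\left(J \right)} = J + J^{2}$ ($n{\left(J \right)} = J^{2} + J = J + J^{2}$)
$k = -6170$ ($k = 84 - 6254 = -6170$)
$\left(\left(-11186 + n{\left(17 \right)}\right) + N\right) + k = \left(\left(-11186 + 17 \left(1 + 17\right)\right) - 16344\right) - 6170 = \left(\left(-11186 + 17 \cdot 18\right) - 16344\right) - 6170 = \left(\left(-11186 + 306\right) - 16344\right) - 6170 = \left(-10880 - 16344\right) - 6170 = -27224 - 6170 = -33394$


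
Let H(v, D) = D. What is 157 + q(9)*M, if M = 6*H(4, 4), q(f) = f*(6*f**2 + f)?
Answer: 107077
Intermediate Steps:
q(f) = f*(f + 6*f**2)
M = 24 (M = 6*4 = 24)
157 + q(9)*M = 157 + (9**2*(1 + 6*9))*24 = 157 + (81*(1 + 54))*24 = 157 + (81*55)*24 = 157 + 4455*24 = 157 + 106920 = 107077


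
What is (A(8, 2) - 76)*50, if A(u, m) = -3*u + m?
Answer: -4900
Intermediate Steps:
A(u, m) = m - 3*u
(A(8, 2) - 76)*50 = ((2 - 3*8) - 76)*50 = ((2 - 24) - 76)*50 = (-22 - 76)*50 = -98*50 = -4900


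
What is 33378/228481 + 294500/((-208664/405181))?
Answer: -6815918043294377/11918939846 ≈ -5.7186e+5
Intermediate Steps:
33378/228481 + 294500/((-208664/405181)) = 33378*(1/228481) + 294500/((-208664*1/405181)) = 33378/228481 + 294500/(-208664/405181) = 33378/228481 + 294500*(-405181/208664) = 33378/228481 - 29831451125/52166 = -6815918043294377/11918939846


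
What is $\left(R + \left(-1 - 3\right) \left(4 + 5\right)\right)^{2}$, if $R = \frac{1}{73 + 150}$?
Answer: $\frac{64432729}{49729} \approx 1295.7$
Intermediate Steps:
$R = \frac{1}{223} \approx 0.0044843$
$\left(R + \left(-1 - 3\right) \left(4 + 5\right)\right)^{2} = \left(\frac{1}{223} + \left(-1 - 3\right) \left(4 + 5\right)\right)^{2} = \left(\frac{1}{223} - 36\right)^{2} = \left(- \frac{8027}{223}\right)^{2} = \frac{64432729}{49729}$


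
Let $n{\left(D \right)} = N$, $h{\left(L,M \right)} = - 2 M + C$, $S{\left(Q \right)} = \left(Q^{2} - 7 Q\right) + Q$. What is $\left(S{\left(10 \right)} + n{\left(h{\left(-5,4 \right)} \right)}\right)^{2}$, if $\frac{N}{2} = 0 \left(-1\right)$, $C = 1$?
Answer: $1600$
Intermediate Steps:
$S{\left(Q \right)} = Q^{2} - 6 Q$
$h{\left(L,M \right)} = 1 - 2 M$ ($h{\left(L,M \right)} = - 2 M + 1 = 1 - 2 M$)
$N = 0$ ($N = 2 \cdot 0 \left(-1\right) = 2 \cdot 0 = 0$)
$n{\left(D \right)} = 0$
$\left(S{\left(10 \right)} + n{\left(h{\left(-5,4 \right)} \right)}\right)^{2} = \left(10 \left(-6 + 10\right) + 0\right)^{2} = \left(10 \cdot 4 + 0\right)^{2} = \left(40 + 0\right)^{2} = 40^{2} = 1600$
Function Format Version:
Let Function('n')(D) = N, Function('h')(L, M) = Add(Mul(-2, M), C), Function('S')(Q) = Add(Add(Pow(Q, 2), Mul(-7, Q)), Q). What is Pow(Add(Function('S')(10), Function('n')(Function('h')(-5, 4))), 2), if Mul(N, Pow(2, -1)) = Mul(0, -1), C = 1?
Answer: 1600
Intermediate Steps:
Function('S')(Q) = Add(Pow(Q, 2), Mul(-6, Q))
Function('h')(L, M) = Add(1, Mul(-2, M)) (Function('h')(L, M) = Add(Mul(-2, M), 1) = Add(1, Mul(-2, M)))
N = 0 (N = Mul(2, Mul(0, -1)) = Mul(2, 0) = 0)
Function('n')(D) = 0
Pow(Add(Function('S')(10), Function('n')(Function('h')(-5, 4))), 2) = Pow(Add(Mul(10, Add(-6, 10)), 0), 2) = Pow(Add(Mul(10, 4), 0), 2) = Pow(Add(40, 0), 2) = Pow(40, 2) = 1600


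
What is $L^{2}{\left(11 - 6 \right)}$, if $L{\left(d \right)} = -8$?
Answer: $64$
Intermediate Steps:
$L^{2}{\left(11 - 6 \right)} = \left(-8\right)^{2} = 64$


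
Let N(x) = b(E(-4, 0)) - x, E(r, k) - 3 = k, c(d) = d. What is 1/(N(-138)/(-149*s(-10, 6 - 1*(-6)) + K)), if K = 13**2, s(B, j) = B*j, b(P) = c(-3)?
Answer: 18049/135 ≈ 133.70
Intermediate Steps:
E(r, k) = 3 + k
b(P) = -3
K = 169
N(x) = -3 - x
1/(N(-138)/(-149*s(-10, 6 - 1*(-6)) + K)) = 1/((-3 - 1*(-138))/(-(-1490)*(6 - 1*(-6)) + 169)) = 1/((-3 + 138)/(-(-1490)*(6 + 6) + 169)) = 1/(135/(-(-1490)*12 + 169)) = 1/(135/(-149*(-120) + 169)) = 1/(135/(17880 + 169)) = 1/(135/18049) = 18049/135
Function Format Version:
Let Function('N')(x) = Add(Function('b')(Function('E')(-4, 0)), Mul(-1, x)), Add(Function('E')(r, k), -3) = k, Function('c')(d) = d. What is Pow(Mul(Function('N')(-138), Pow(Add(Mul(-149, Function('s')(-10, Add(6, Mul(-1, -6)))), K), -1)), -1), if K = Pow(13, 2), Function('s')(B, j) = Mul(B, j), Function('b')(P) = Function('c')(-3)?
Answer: Rational(18049, 135) ≈ 133.70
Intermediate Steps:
Function('E')(r, k) = Add(3, k)
Function('b')(P) = -3
K = 169
Function('N')(x) = Add(-3, Mul(-1, x))
Pow(Mul(Function('N')(-138), Pow(Add(Mul(-149, Function('s')(-10, Add(6, Mul(-1, -6)))), K), -1)), -1) = Pow(Mul(Add(-3, Mul(-1, -138)), Pow(Add(Mul(-149, Mul(-10, Add(6, Mul(-1, -6)))), 169), -1)), -1) = Pow(Mul(Add(-3, 138), Pow(Add(Mul(-149, Mul(-10, Add(6, 6))), 169), -1)), -1) = Pow(Mul(135, Pow(Add(Mul(-149, Mul(-10, 12)), 169), -1)), -1) = Pow(Mul(135, Pow(Add(Mul(-149, -120), 169), -1)), -1) = Pow(Mul(135, Pow(Add(17880, 169), -1)), -1) = Pow(Mul(135, Pow(18049, -1)), -1) = Pow(Mul(135, Rational(1, 18049)), -1) = Pow(Rational(135, 18049), -1) = Rational(18049, 135)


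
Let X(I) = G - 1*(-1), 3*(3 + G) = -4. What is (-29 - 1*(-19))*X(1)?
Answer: 100/3 ≈ 33.333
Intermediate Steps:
G = -13/3 (G = -3 + (⅓)*(-4) = -3 - 4/3 = -13/3 ≈ -4.3333)
X(I) = -10/3 (X(I) = -13/3 - 1*(-1) = -13/3 + 1 = -10/3)
(-29 - 1*(-19))*X(1) = (-29 - 1*(-19))*(-10/3) = (-29 + 19)*(-10/3) = -10*(-10/3) = 100/3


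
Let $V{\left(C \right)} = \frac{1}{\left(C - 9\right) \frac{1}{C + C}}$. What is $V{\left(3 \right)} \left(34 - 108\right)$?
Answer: $74$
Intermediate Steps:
$V{\left(C \right)} = \frac{2 C}{-9 + C}$ ($V{\left(C \right)} = \frac{1}{\left(-9 + C\right) \frac{1}{2 C}} = \frac{1}{\frac{1}{2} \frac{1}{C} \left(-9 + C\right)} = \frac{2 C}{-9 + C}$)
$V{\left(3 \right)} \left(34 - 108\right) = 2 \cdot 3 \frac{1}{-9 + 3} \left(34 - 108\right) = 2 \cdot 3 \frac{1}{-6} \left(-74\right) = 2 \cdot 3 \left(- \frac{1}{6}\right) \left(-74\right) = \left(-1\right) \left(-74\right) = 74$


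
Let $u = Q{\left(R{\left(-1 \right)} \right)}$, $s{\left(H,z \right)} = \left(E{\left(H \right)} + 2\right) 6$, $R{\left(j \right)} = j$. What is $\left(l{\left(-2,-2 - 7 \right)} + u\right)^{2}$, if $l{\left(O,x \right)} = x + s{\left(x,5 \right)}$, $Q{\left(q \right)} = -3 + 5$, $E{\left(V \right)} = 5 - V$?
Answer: $7921$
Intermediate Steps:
$Q{\left(q \right)} = 2$
$s{\left(H,z \right)} = 42 - 6 H$ ($s{\left(H,z \right)} = \left(\left(5 - H\right) + 2\right) 6 = \left(7 - H\right) 6 = 42 - 6 H$)
$l{\left(O,x \right)} = 42 - 5 x$ ($l{\left(O,x \right)} = x - \left(-42 + 6 x\right) = 42 - 5 x$)
$u = 2$
$\left(l{\left(-2,-2 - 7 \right)} + u\right)^{2} = \left(\left(42 - 5 \left(-2 - 7\right)\right) + 2\right)^{2} = \left(\left(42 - -45\right) + 2\right)^{2} = \left(\left(42 + 45\right) + 2\right)^{2} = \left(87 + 2\right)^{2} = 89^{2} = 7921$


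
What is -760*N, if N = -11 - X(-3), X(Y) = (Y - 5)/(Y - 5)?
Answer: 9120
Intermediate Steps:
X(Y) = 1 (X(Y) = (-5 + Y)/(-5 + Y) = 1)
N = -12 (N = -11 - 1*1 = -11 - 1 = -12)
-760*N = -760*(-12) = 9120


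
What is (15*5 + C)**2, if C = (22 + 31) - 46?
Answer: 6724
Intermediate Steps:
C = 7 (C = 53 - 46 = 7)
(15*5 + C)**2 = (15*5 + 7)**2 = (75 + 7)**2 = 82**2 = 6724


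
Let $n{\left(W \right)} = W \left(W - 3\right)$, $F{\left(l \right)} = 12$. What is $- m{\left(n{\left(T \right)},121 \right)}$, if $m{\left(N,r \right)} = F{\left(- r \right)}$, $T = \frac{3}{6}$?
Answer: $-12$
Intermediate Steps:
$T = \frac{1}{2}$ ($T = 3 \cdot \frac{1}{6} = \frac{1}{2} \approx 0.5$)
$n{\left(W \right)} = W \left(-3 + W\right)$
$m{\left(N,r \right)} = 12$
$- m{\left(n{\left(T \right)},121 \right)} = \left(-1\right) 12 = -12$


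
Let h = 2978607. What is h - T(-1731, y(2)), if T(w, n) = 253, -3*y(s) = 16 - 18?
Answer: 2978354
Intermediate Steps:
y(s) = 2/3 (y(s) = -(16 - 18)/3 = -1/3*(-2) = 2/3)
h - T(-1731, y(2)) = 2978607 - 1*253 = 2978607 - 253 = 2978354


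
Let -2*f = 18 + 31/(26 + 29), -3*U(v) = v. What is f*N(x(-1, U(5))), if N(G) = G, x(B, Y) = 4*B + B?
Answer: 1021/22 ≈ 46.409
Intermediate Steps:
U(v) = -v/3
x(B, Y) = 5*B
f = -1021/110 (f = -(18 + 31/(26 + 29))/2 = -(18 + 31/55)/2 = -1/2*1021/55 = -1021/110 ≈ -9.2818)
f*N(x(-1, U(5))) = -1021*(-1)/22 = -1021/110*(-5) = 1021/22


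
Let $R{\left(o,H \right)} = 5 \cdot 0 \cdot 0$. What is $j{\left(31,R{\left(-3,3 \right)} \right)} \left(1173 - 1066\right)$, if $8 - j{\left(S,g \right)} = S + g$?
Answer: $-2461$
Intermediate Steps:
$R{\left(o,H \right)} = 0$ ($R{\left(o,H \right)} = 0 \cdot 0 = 0$)
$j{\left(S,g \right)} = 8 - S - g$ ($j{\left(S,g \right)} = 8 - \left(S + g\right) = 8 - S - g$)
$j{\left(31,R{\left(-3,3 \right)} \right)} \left(1173 - 1066\right) = \left(8 - 31 - 0\right) \left(1173 - 1066\right) = \left(8 - 31 + 0\right) 107 = \left(-23\right) 107 = -2461$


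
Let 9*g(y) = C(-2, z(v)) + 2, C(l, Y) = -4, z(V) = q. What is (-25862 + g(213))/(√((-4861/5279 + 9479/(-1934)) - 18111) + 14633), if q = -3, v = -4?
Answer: -632247562041616/357759718743537 + 4232*I*√1888418656096125546/357759718743537 ≈ -1.7672 + 0.016256*I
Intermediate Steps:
z(V) = -3
g(y) = -2/9 (g(y) = (-4 + 2)/9 = (⅑)*(-2) = -2/9)
(-25862 + g(213))/(√((-4861/5279 + 9479/(-1934)) - 18111) + 14633) = (-25862 - 2/9)/(√((-4861/5279 + 9479/(-1934)) - 18111) + 14633) = -232760/(9*(√((-4861*1/5279 + 9479*(-1/1934)) - 18111) + 14633)) = -232760/(9*(√((-4861/5279 - 9479/1934) - 18111) + 14633)) = -232760/(9*(√(-59440815/10209586 - 18111) + 14633)) = -232760/(9*(√(-184965252861/10209586) + 14633)) = -232760/(9*(I*√1888418656096125546/10209586 + 14633)) = -232760/(9*(14633 + I*√1888418656096125546/10209586))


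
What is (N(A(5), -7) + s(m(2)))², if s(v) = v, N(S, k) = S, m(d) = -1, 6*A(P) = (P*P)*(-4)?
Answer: 2809/9 ≈ 312.11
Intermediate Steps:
A(P) = -2*P²/3 (A(P) = ((P*P)*(-4))/6 = (P²*(-4))/6 = (-4*P²)/6 = -2*P²/3)
(N(A(5), -7) + s(m(2)))² = (-⅔*5² - 1)² = (-⅔*25 - 1)² = (-50/3 - 1)² = (-53/3)² = 2809/9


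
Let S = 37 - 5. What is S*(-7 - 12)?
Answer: -608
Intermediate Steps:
S = 32
S*(-7 - 12) = 32*(-7 - 12) = 32*(-19) = -608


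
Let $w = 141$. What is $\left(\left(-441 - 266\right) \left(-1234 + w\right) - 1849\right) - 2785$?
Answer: $768117$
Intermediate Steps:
$\left(\left(-441 - 266\right) \left(-1234 + w\right) - 1849\right) - 2785 = \left(\left(-441 - 266\right) \left(-1234 + 141\right) - 1849\right) - 2785 = \left(\left(-707\right) \left(-1093\right) - 1849\right) - 2785 = \left(772751 - 1849\right) - 2785 = 770902 - 2785 = 768117$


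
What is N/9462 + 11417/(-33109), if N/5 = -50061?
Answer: -2798458633/104425786 ≈ -26.799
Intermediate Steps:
N = -250305 (N = 5*(-50061) = -250305)
N/9462 + 11417/(-33109) = -250305/9462 + 11417/(-33109) = -250305*1/9462 + 11417*(-1/33109) = -83435/3154 - 11417/33109 = -2798458633/104425786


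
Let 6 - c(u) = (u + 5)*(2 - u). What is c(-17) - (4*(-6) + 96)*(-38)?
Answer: 2970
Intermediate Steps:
c(u) = 6 - (2 - u)*(5 + u) (c(u) = 6 - (u + 5)*(2 - u) = 6 - (5 + u)*(2 - u) = 6 - (2 - u)*(5 + u))
c(-17) - (4*(-6) + 96)*(-38) = (-4 + (-17)**2 + 3*(-17)) - (4*(-6) + 96)*(-38) = (-4 + 289 - 51) - (-24 + 96)*(-38) = 234 - 72*(-38) = 234 - 1*(-2736) = 234 + 2736 = 2970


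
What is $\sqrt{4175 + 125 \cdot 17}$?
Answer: $30 \sqrt{7} \approx 79.373$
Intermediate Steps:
$\sqrt{4175 + 125 \cdot 17} = \sqrt{4175 + 2125} = \sqrt{6300} = 30 \sqrt{7}$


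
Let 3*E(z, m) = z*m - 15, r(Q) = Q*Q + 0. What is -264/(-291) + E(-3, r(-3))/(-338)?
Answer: 15551/16393 ≈ 0.94864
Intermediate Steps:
r(Q) = Q**2 (r(Q) = Q**2 + 0 = Q**2)
E(z, m) = -5 + m*z/3 (E(z, m) = (z*m - 15)/3 = (m*z - 15)/3 = (-15 + m*z)/3 = -5 + m*z/3)
-264/(-291) + E(-3, r(-3))/(-338) = -264/(-291) + (-5 + (1/3)*(-3)**2*(-3))/(-338) = -264*(-1/291) + (-5 + (1/3)*9*(-3))*(-1/338) = 88/97 + (-5 - 9)*(-1/338) = 88/97 - 14*(-1/338) = 88/97 + 7/169 = 15551/16393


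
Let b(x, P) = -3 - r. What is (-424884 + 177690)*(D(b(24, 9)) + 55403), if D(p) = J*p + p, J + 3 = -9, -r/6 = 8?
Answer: -13572928152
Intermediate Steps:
r = -48 (r = -6*8 = -48)
J = -12 (J = -3 - 9 = -12)
b(x, P) = 45 (b(x, P) = -3 - 1*(-48) = -3 + 48 = 45)
D(p) = -11*p (D(p) = -12*p + p = -11*p)
(-424884 + 177690)*(D(b(24, 9)) + 55403) = (-424884 + 177690)*(-11*45 + 55403) = -247194*(-495 + 55403) = -247194*54908 = -13572928152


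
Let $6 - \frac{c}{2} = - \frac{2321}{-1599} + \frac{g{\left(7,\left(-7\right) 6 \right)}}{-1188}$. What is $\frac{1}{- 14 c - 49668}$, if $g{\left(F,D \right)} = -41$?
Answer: $- \frac{158301}{7882501853} \approx -2.0083 \cdot 10^{-5}$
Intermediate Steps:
$c = \frac{2858255}{316602}$ ($c = 12 - 2 \left(- \frac{2321}{-1599} - \frac{41}{-1188}\right) = 12 - 2 \left(\left(-2321\right) \left(- \frac{1}{1599}\right) - - \frac{41}{1188}\right) = 12 - 2 \left(\frac{2321}{1599} + \frac{41}{1188}\right) = 12 - \frac{940969}{316602} = \frac{2858255}{316602} \approx 9.0279$)
$\frac{1}{- 14 c - 49668} = \frac{1}{\left(-14\right) \frac{2858255}{316602} - 49668} = \frac{1}{- \frac{20007785}{158301} - 49668} = \frac{1}{- \frac{7882501853}{158301}} = - \frac{158301}{7882501853}$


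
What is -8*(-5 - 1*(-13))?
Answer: -64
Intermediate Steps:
-8*(-5 - 1*(-13)) = -8*(-5 + 13) = -8*8 = -64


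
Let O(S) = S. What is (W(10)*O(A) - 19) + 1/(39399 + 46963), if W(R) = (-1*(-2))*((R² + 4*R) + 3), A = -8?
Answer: -199237133/86362 ≈ -2307.0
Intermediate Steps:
W(R) = 6 + 2*R² + 8*R (W(R) = 2*(3 + R² + 4*R) = 6 + 2*R² + 8*R)
(W(10)*O(A) - 19) + 1/(39399 + 46963) = ((6 + 2*10² + 8*10)*(-8) - 19) + 1/(39399 + 46963) = ((6 + 2*100 + 80)*(-8) - 19) + 1/86362 = ((6 + 200 + 80)*(-8) - 19) + 1/86362 = (286*(-8) - 19) + 1/86362 = (-2288 - 19) + 1/86362 = -2307 + 1/86362 = -199237133/86362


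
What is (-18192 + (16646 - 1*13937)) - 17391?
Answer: -32874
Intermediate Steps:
(-18192 + (16646 - 1*13937)) - 17391 = (-18192 + (16646 - 13937)) - 17391 = (-18192 + 2709) - 17391 = -15483 - 17391 = -32874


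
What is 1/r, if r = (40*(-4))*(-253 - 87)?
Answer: 1/54400 ≈ 1.8382e-5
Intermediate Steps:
r = 54400 (r = -160*(-340) = 54400)
1/r = 1/54400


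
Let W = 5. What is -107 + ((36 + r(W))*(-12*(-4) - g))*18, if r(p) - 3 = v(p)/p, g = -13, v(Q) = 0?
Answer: 42715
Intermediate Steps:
r(p) = 3 (r(p) = 3 + 0/p = 3 + 0 = 3)
-107 + ((36 + r(W))*(-12*(-4) - g))*18 = -107 + ((36 + 3)*(-12*(-4) - 1*(-13)))*18 = -107 + (39*(48 + 13))*18 = -107 + (39*61)*18 = -107 + 2379*18 = -107 + 42822 = 42715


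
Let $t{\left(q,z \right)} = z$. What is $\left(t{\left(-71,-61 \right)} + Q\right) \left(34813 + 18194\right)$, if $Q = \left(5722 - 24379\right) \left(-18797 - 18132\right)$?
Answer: $36520990366044$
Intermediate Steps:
$Q = 688984353$ ($Q = \left(-18657\right) \left(-36929\right) = 688984353$)
$\left(t{\left(-71,-61 \right)} + Q\right) \left(34813 + 18194\right) = \left(-61 + 688984353\right) \left(34813 + 18194\right) = 688984292 \cdot 53007 = 36520990366044$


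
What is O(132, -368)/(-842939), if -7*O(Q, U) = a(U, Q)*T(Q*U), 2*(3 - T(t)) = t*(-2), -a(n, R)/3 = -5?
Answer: -104085/842939 ≈ -0.12348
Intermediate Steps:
a(n, R) = 15 (a(n, R) = -3*(-5) = 15)
T(t) = 3 + t (T(t) = 3 - t*(-2)/2 = 3 - (-1)*t = 3 + t)
O(Q, U) = -45/7 - 15*Q*U/7 (O(Q, U) = -15*(3 + Q*U)/7 = -(45 + 15*Q*U)/7 = -45/7 - 15*Q*U/7)
O(132, -368)/(-842939) = (-45/7 - 15/7*132*(-368))/(-842939) = (-45/7 + 728640/7)*(-1/842939) = 104085*(-1/842939) = -104085/842939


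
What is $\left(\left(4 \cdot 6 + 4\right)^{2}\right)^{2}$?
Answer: $614656$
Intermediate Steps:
$\left(\left(4 \cdot 6 + 4\right)^{2}\right)^{2} = \left(\left(24 + 4\right)^{2}\right)^{2} = \left(28^{2}\right)^{2} = 784^{2} = 614656$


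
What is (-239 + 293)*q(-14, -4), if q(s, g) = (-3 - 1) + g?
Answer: -432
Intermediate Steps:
q(s, g) = -4 + g
(-239 + 293)*q(-14, -4) = (-239 + 293)*(-4 - 4) = 54*(-8) = -432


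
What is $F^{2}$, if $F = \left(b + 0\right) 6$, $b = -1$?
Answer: $36$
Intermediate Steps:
$F = -6$ ($F = \left(-1 + 0\right) 6 = \left(-1\right) 6 = -6$)
$F^{2} = \left(-6\right)^{2} = 36$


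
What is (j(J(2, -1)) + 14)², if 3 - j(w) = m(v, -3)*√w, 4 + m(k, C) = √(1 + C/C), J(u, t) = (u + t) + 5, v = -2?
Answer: (17 + √6*(4 - √2))² ≈ 544.47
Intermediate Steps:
J(u, t) = 5 + t + u (J(u, t) = (t + u) + 5 = 5 + t + u)
m(k, C) = -4 + √2 (m(k, C) = -4 + √(1 + C/C) = -4 + √(1 + 1) = -4 + √2)
j(w) = 3 - √w*(-4 + √2) (j(w) = 3 - (-4 + √2)*√w = 3 - √w*(-4 + √2))
(j(J(2, -1)) + 14)² = ((3 + √(5 - 1 + 2)*(4 - √2)) + 14)² = ((3 + √6*(4 - √2)) + 14)² = (17 + √6*(4 - √2))²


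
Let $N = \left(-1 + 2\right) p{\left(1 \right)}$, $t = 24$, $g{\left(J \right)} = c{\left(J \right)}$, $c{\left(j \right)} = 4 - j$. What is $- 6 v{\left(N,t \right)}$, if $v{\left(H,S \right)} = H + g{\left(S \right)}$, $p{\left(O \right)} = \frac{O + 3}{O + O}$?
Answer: $108$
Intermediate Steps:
$g{\left(J \right)} = 4 - J$
$p{\left(O \right)} = \frac{3 + O}{2 O}$
$N = 2$ ($N = \left(-1 + 2\right) \frac{3 + 1}{2 \cdot 1} = 1 \cdot \frac{1}{2} \cdot 1 \cdot 4 = 1 \cdot 2 = 2$)
$v{\left(H,S \right)} = 4 + H - S$ ($v{\left(H,S \right)} = H - \left(-4 + S\right) = 4 + H - S$)
$- 6 v{\left(N,t \right)} = - 6 \left(4 + 2 - 24\right) = \left(-6\right) \left(-18\right) = 108$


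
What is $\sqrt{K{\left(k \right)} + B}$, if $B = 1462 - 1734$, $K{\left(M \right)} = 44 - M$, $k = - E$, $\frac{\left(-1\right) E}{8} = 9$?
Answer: $10 i \sqrt{3} \approx 17.32 i$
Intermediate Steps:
$E = -72$ ($E = \left(-8\right) 9 = -72$)
$k = 72$ ($k = \left(-1\right) \left(-72\right) = 72$)
$B = -272$
$\sqrt{K{\left(k \right)} + B} = \sqrt{\left(44 - 72\right) - 272} = \sqrt{-28 - 272} = \sqrt{-300} = 10 i \sqrt{3}$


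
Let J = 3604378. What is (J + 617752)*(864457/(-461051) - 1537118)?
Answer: -2992184077200661750/461051 ≈ -6.4899e+12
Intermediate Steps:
(J + 617752)*(864457/(-461051) - 1537118) = (3604378 + 617752)*(864457/(-461051) - 1537118) = 4222130*(864457*(-1/461051) - 1537118) = 4222130*(-864457/461051 - 1537118) = 4222130*(-708690655475/461051) = -2992184077200661750/461051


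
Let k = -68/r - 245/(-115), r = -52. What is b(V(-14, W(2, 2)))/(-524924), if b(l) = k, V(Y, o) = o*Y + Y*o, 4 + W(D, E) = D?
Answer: -257/39238069 ≈ -6.5498e-6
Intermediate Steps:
W(D, E) = -4 + D
k = 1028/299 (k = -68/(-52) - 245/(-115) = -68*(-1/52) - 245*(-1/115) = 17/13 + 49/23 = 1028/299 ≈ 3.4381)
V(Y, o) = 2*Y*o (V(Y, o) = Y*o + Y*o = 2*Y*o)
b(l) = 1028/299
b(V(-14, W(2, 2)))/(-524924) = (1028/299)/(-524924) = (1028/299)*(-1/524924) = -257/39238069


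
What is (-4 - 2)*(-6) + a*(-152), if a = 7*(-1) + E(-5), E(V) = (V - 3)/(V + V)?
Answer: 4892/5 ≈ 978.40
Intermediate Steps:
E(V) = (-3 + V)/(2*V) (E(V) = (-3 + V)/((2*V)) = (-3 + V)*(1/(2*V)) = (-3 + V)/(2*V))
a = -31/5 (a = 7*(-1) + (1/2)*(-3 - 5)/(-5) = -7 + (1/2)*(-1/5)*(-8) = -7 + 4/5 = -31/5 ≈ -6.2000)
(-4 - 2)*(-6) + a*(-152) = (-4 - 2)*(-6) - 31/5*(-152) = -6*(-6) + 4712/5 = 36 + 4712/5 = 4892/5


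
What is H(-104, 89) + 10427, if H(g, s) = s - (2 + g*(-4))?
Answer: 10098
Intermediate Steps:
H(g, s) = -2 + s + 4*g (H(g, s) = s - (2 - 4*g) = s + (-2 + 4*g) = -2 + s + 4*g)
H(-104, 89) + 10427 = (-2 + 89 + 4*(-104)) + 10427 = (-2 + 89 - 416) + 10427 = -329 + 10427 = 10098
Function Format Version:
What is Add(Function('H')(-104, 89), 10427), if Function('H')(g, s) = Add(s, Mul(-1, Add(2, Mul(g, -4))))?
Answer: 10098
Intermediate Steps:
Function('H')(g, s) = Add(-2, s, Mul(4, g)) (Function('H')(g, s) = Add(s, Mul(-1, Add(2, Mul(-4, g)))) = Add(s, Add(-2, Mul(4, g))) = Add(-2, s, Mul(4, g)))
Add(Function('H')(-104, 89), 10427) = Add(Add(-2, 89, Mul(4, -104)), 10427) = Add(Add(-2, 89, -416), 10427) = Add(-329, 10427) = 10098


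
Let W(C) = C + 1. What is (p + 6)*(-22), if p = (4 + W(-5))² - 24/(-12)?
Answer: -176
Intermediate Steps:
W(C) = 1 + C
p = 2 (p = (4 + (1 - 5))² - 24/(-12) = (4 - 4)² - 24*(-1)/12 = 0² - 1*(-2) = 0 + 2 = 2)
(p + 6)*(-22) = (2 + 6)*(-22) = 8*(-22) = -176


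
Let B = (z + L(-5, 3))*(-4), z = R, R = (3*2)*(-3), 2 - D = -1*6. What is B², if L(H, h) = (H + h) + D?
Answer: 2304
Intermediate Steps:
D = 8 (D = 2 - (-1)*6 = 2 - 1*(-6) = 2 + 6 = 8)
L(H, h) = 8 + H + h (L(H, h) = (H + h) + 8 = 8 + H + h)
R = -18 (R = 6*(-3) = -18)
z = -18
B = 48 (B = (-18 + (8 - 5 + 3))*(-4) = (-18 + 6)*(-4) = -12*(-4) = 48)
B² = 48² = 2304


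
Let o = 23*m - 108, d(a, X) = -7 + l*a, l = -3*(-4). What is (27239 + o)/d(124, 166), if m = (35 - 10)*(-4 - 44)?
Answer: -469/1481 ≈ -0.31668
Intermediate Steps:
l = 12
d(a, X) = -7 + 12*a
m = -1200 (m = 25*(-48) = -1200)
o = -27708 (o = 23*(-1200) - 108 = -27600 - 108 = -27708)
(27239 + o)/d(124, 166) = (27239 - 27708)/(-7 + 12*124) = -469/(-7 + 1488) = -469/1481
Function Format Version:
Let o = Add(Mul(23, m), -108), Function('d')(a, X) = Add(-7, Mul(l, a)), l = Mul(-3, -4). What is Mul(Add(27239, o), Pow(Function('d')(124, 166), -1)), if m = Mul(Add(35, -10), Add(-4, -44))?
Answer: Rational(-469, 1481) ≈ -0.31668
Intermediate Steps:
l = 12
Function('d')(a, X) = Add(-7, Mul(12, a))
m = -1200 (m = Mul(25, -48) = -1200)
o = -27708 (o = Add(Mul(23, -1200), -108) = Add(-27600, -108) = -27708)
Mul(Add(27239, o), Pow(Function('d')(124, 166), -1)) = Mul(Add(27239, -27708), Pow(Add(-7, Mul(12, 124)), -1)) = Mul(-469, Pow(Add(-7, 1488), -1)) = Mul(-469, Pow(1481, -1)) = Mul(-469, Rational(1, 1481)) = Rational(-469, 1481)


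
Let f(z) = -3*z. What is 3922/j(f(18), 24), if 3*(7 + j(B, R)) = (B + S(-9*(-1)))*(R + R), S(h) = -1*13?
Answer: -3922/1079 ≈ -3.6348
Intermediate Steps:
S(h) = -13
j(B, R) = -7 + 2*R*(-13 + B)/3 (j(B, R) = -7 + ((B - 13)*(R + R))/3 = -7 + ((-13 + B)*(2*R))/3 = -7 + (2*R*(-13 + B))/3 = -7 + 2*R*(-13 + B)/3)
3922/j(f(18), 24) = 3922/(-7 - 26/3*24 + (⅔)*(-3*18)*24) = 3922/(-7 - 208 + (⅔)*(-54)*24) = 3922/(-7 - 208 - 864) = 3922/(-1079) = 3922*(-1/1079) = -3922/1079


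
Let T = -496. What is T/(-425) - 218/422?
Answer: 58331/89675 ≈ 0.65047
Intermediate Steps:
T/(-425) - 218/422 = -496/(-425) - 218/422 = -496*(-1/425) - 218*1/422 = 496/425 - 109/211 = 58331/89675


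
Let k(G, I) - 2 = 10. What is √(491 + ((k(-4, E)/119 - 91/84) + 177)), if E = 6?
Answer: √340042857/714 ≈ 25.827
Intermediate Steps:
k(G, I) = 12 (k(G, I) = 2 + 10 = 12)
√(491 + ((k(-4, E)/119 - 91/84) + 177)) = √(491 + ((12/119 - 91/84) + 177)) = √(491 + ((12*(1/119) - 91*1/84) + 177)) = √(491 + ((12/119 - 13/12) + 177)) = √(491 + (-1403/1428 + 177)) = √(491 + 251353/1428) = √(952501/1428) = √340042857/714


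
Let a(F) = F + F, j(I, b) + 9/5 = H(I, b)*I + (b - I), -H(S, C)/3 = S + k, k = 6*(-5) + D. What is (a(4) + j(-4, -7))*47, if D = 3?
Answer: -86668/5 ≈ -17334.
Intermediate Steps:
k = -27 (k = 6*(-5) + 3 = -30 + 3 = -27)
H(S, C) = 81 - 3*S (H(S, C) = -3*(S - 27) = -3*(-27 + S) = 81 - 3*S)
j(I, b) = -9/5 + b - I + I*(81 - 3*I) (j(I, b) = -9/5 + ((81 - 3*I)*I + (b - I)) = -9/5 + (I*(81 - 3*I) + (b - I)) = -9/5 + (b - I + I*(81 - 3*I)) = -9/5 + b - I + I*(81 - 3*I))
a(F) = 2*F
(a(4) + j(-4, -7))*47 = (2*4 + (-9/5 - 7 - 3*(-4)² + 80*(-4)))*47 = (8 + (-9/5 - 7 - 3*16 - 320))*47 = (8 + (-9/5 - 7 - 48 - 320))*47 = (8 - 1884/5)*47 = -1844/5*47 = -86668/5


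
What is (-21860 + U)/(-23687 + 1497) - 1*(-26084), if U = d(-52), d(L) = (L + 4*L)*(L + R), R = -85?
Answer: 57879020/2219 ≈ 26083.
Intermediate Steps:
d(L) = 5*L*(-85 + L) (d(L) = (L + 4*L)*(L - 85) = (5*L)*(-85 + L) = 5*L*(-85 + L))
U = 35620 (U = 5*(-52)*(-85 - 52) = 5*(-52)*(-137) = 35620)
(-21860 + U)/(-23687 + 1497) - 1*(-26084) = (-21860 + 35620)/(-23687 + 1497) - 1*(-26084) = 13760/(-22190) + 26084 = 13760*(-1/22190) + 26084 = -1376/2219 + 26084 = 57879020/2219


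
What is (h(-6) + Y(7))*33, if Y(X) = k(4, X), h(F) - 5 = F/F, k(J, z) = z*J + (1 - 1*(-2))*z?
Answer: 1815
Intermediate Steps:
k(J, z) = 3*z + J*z (k(J, z) = J*z + (1 + 2)*z = J*z + 3*z = 3*z + J*z)
h(F) = 6 (h(F) = 5 + F/F = 5 + 1 = 6)
Y(X) = 7*X (Y(X) = X*(3 + 4) = X*7 = 7*X)
(h(-6) + Y(7))*33 = (6 + 7*7)*33 = (6 + 49)*33 = 55*33 = 1815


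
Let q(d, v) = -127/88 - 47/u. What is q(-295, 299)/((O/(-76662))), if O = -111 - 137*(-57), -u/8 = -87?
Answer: 24629797/1637108 ≈ 15.045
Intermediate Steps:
u = 696 (u = -8*(-87) = 696)
q(d, v) = -5783/3828 (q(d, v) = -127/88 - 47/696 = -5783/3828)
O = 7698 (O = -111 + 7809 = 7698)
q(-295, 299)/((O/(-76662))) = -5783/(3828*(7698/(-76662))) = -5783/(3828*(7698*(-1/76662))) = -5783/(3828*(-1283/12777)) = -5783/3828*(-12777/1283) = 24629797/1637108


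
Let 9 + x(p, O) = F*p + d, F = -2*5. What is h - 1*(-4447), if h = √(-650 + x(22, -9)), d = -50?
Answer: 4447 + I*√929 ≈ 4447.0 + 30.479*I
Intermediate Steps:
F = -10
x(p, O) = -59 - 10*p (x(p, O) = -9 + (-10*p - 50) = -9 + (-50 - 10*p) = -59 - 10*p)
h = I*√929 (h = √(-650 + (-59 - 10*22)) = √(-650 + (-59 - 220)) = √(-650 - 279) = √(-929) = I*√929 ≈ 30.479*I)
h - 1*(-4447) = I*√929 - 1*(-4447) = I*√929 + 4447 = 4447 + I*√929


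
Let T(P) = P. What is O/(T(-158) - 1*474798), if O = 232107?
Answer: -232107/474956 ≈ -0.48869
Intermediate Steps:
O/(T(-158) - 1*474798) = 232107/(-158 - 1*474798) = 232107/(-158 - 474798) = 232107/(-474956) = 232107*(-1/474956) = -232107/474956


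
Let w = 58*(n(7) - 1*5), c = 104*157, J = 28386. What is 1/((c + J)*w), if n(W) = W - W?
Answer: -1/12967060 ≈ -7.7118e-8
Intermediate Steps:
c = 16328
n(W) = 0
w = -290 (w = 58*(0 - 1*5) = 58*(0 - 5) = 58*(-5) = -290)
1/((c + J)*w) = 1/((16328 + 28386)*(-290)) = -1/290/44714 = (1/44714)*(-1/290) = -1/12967060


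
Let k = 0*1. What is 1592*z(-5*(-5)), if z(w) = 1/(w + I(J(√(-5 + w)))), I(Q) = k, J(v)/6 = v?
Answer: 1592/25 ≈ 63.680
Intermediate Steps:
k = 0
J(v) = 6*v
I(Q) = 0
z(w) = 1/w (z(w) = 1/(w + 0) = 1/w)
1592*z(-5*(-5)) = 1592/((-5*(-5))) = 1592/25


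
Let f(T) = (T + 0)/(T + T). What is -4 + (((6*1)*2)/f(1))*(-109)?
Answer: -2620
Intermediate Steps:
f(T) = ½ (f(T) = T/((2*T)) = T*(1/(2*T)) = ½)
-4 + (((6*1)*2)/f(1))*(-109) = -4 + (((6*1)*2)/(½))*(-109) = -4 + ((6*2)*2)*(-109) = -4 + (12*2)*(-109) = -4 + 24*(-109) = -4 - 2616 = -2620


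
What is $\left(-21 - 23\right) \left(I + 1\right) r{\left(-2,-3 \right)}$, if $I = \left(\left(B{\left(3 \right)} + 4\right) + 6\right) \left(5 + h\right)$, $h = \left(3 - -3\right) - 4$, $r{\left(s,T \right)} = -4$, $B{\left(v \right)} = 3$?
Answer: $16192$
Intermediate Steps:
$h = 2$ ($h = \left(3 + 3\right) - 4 = 6 - 4 = 2$)
$I = 91$ ($I = \left(\left(3 + 4\right) + 6\right) \left(5 + 2\right) = \left(7 + 6\right) 7 = 13 \cdot 7 = 91$)
$\left(-21 - 23\right) \left(I + 1\right) r{\left(-2,-3 \right)} = \left(-21 - 23\right) \left(91 + 1\right) \left(-4\right) = - 44 \cdot 92 \left(-4\right) = \left(-44\right) \left(-368\right) = 16192$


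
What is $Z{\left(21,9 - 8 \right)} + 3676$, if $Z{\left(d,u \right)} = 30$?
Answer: $3706$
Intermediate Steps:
$Z{\left(21,9 - 8 \right)} + 3676 = 30 + 3676 = 3706$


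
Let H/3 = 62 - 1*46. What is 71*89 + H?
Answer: 6367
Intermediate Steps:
H = 48 (H = 3*(62 - 1*46) = 3*(62 - 46) = 3*16 = 48)
71*89 + H = 71*89 + 48 = 6319 + 48 = 6367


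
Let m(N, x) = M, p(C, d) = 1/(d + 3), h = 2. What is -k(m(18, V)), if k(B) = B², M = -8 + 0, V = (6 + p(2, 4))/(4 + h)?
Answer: -64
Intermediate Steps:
p(C, d) = 1/(3 + d)
V = 43/42 (V = (6 + 1/(3 + 4))/(4 + 2) = (6 + 1/7)/6 = (6 + ⅐)*(⅙) = (43/7)*(⅙) = 43/42 ≈ 1.0238)
M = -8
m(N, x) = -8
-k(m(18, V)) = -1*(-8)² = -1*64 = -64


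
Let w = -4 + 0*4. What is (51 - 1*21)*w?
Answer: -120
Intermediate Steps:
w = -4 (w = -4 + 0 = -4)
(51 - 1*21)*w = (51 - 1*21)*(-4) = (51 - 21)*(-4) = 30*(-4) = -120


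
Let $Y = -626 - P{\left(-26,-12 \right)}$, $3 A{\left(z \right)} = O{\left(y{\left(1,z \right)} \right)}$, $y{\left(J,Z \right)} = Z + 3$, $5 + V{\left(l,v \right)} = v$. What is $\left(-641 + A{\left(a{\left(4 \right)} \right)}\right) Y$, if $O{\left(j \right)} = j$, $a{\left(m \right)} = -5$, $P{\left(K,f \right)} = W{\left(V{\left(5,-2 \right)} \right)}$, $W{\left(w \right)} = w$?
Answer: $\frac{1191575}{3} \approx 3.9719 \cdot 10^{5}$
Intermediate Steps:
$V{\left(l,v \right)} = -5 + v$
$P{\left(K,f \right)} = -7$ ($P{\left(K,f \right)} = -5 - 2 = -7$)
$y{\left(J,Z \right)} = 3 + Z$
$A{\left(z \right)} = 1 + \frac{z}{3}$ ($A{\left(z \right)} = \frac{3 + z}{3} = 1 + \frac{z}{3}$)
$Y = -619$ ($Y = -626 - -7 = -626 + 7 = -619$)
$\left(-641 + A{\left(a{\left(4 \right)} \right)}\right) Y = \left(-641 + \left(1 + \frac{1}{3} \left(-5\right)\right)\right) \left(-619\right) = \left(-641 + \left(1 - \frac{5}{3}\right)\right) \left(-619\right) = \left(-641 - \frac{2}{3}\right) \left(-619\right) = \left(- \frac{1925}{3}\right) \left(-619\right) = \frac{1191575}{3}$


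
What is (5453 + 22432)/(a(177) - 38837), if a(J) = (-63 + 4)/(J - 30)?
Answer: -4099095/5709098 ≈ -0.71799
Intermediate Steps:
a(J) = -59/(-30 + J)
(5453 + 22432)/(a(177) - 38837) = (5453 + 22432)/(-59/(-30 + 177) - 38837) = 27885/(-59/147 - 38837) = 27885/(-5709098/147) = 27885*(-147/5709098) = -4099095/5709098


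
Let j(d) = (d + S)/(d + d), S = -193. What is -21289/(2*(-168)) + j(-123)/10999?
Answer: 9600483847/151522224 ≈ 63.360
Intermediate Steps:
j(d) = (-193 + d)/(2*d) (j(d) = (d - 193)/(d + d) = (-193 + d)/((2*d)) = (-193 + d)*(1/(2*d)) = (-193 + d)/(2*d))
-21289/(2*(-168)) + j(-123)/10999 = -21289/(2*(-168)) + ((1/2)*(-193 - 123)/(-123))/10999 = -21289/(-336) + ((1/2)*(-1/123)*(-316))*(1/10999) = -21289*(-1/336) + (158/123)*(1/10999) = 21289/336 + 158/1352877 = 9600483847/151522224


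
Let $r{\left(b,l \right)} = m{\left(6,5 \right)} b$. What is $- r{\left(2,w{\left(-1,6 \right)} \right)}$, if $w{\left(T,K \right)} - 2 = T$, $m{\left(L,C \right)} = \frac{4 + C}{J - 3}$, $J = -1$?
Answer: $\frac{9}{2} \approx 4.5$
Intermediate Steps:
$m{\left(L,C \right)} = -1 - \frac{C}{4}$ ($m{\left(L,C \right)} = \frac{4 + C}{-1 - 3} = \frac{4 + C}{-4} = \left(4 + C\right) \left(- \frac{1}{4}\right) = -1 - \frac{C}{4}$)
$w{\left(T,K \right)} = 2 + T$
$r{\left(b,l \right)} = - \frac{9 b}{4}$ ($r{\left(b,l \right)} = \left(-1 - \frac{5}{4}\right) b = - \frac{9 b}{4}$)
$- r{\left(2,w{\left(-1,6 \right)} \right)} = - \frac{\left(-9\right) 2}{4} = \left(-1\right) \left(- \frac{9}{2}\right) = \frac{9}{2}$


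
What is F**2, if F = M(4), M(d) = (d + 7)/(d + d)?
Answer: 121/64 ≈ 1.8906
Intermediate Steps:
M(d) = (7 + d)/(2*d) (M(d) = (7 + d)/((2*d)) = (7 + d)*(1/(2*d)) = (7 + d)/(2*d))
F = 11/8 (F = (1/2)*(7 + 4)/4 = (1/2)*(1/4)*11 = 11/8 ≈ 1.3750)
F**2 = (11/8)**2 = 121/64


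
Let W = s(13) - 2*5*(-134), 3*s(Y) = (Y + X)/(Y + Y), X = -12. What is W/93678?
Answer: 104521/7306884 ≈ 0.014304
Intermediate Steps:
s(Y) = (-12 + Y)/(6*Y) (s(Y) = ((Y - 12)/(Y + Y))/3 = ((-12 + Y)/((2*Y)))/3 = ((-12 + Y)*(1/(2*Y)))/3 = ((-12 + Y)/(2*Y))/3 = (-12 + Y)/(6*Y))
W = 104521/78 (W = (1/6)*(-12 + 13)/13 - 2*5*(-134) = (1/6)*(1/13)*1 - 10*(-134) = 1/78 + 1340 = 104521/78 ≈ 1340.0)
W/93678 = (104521/78)/93678 = (104521/78)*(1/93678) = 104521/7306884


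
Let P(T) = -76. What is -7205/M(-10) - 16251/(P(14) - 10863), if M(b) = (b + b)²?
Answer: -14463019/875120 ≈ -16.527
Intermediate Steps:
M(b) = 4*b² (M(b) = (2*b)² = 4*b²)
-7205/M(-10) - 16251/(P(14) - 10863) = -7205/(4*(-10)²) - 16251/(-76 - 10863) = -7205/(4*100) - 16251/(-10939) = -7205/400 - 16251*(-1/10939) = -7205*1/400 + 16251/10939 = -1441/80 + 16251/10939 = -14463019/875120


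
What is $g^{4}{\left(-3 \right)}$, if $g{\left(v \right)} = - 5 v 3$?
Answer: $4100625$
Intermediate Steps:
$g{\left(v \right)} = - 15 v$
$g^{4}{\left(-3 \right)} = \left(\left(-15\right) \left(-3\right)\right)^{4} = 45^{4} = 4100625$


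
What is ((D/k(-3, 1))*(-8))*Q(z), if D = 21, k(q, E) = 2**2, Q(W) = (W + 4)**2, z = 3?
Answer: -2058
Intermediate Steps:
Q(W) = (4 + W)**2
k(q, E) = 4
((D/k(-3, 1))*(-8))*Q(z) = ((21/4)*(-8))*(4 + 3)**2 = ((21*(1/4))*(-8))*7**2 = ((21/4)*(-8))*49 = -42*49 = -2058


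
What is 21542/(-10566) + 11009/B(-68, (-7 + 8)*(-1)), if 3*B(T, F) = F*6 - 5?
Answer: -174600122/58113 ≈ -3004.5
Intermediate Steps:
B(T, F) = -5/3 + 2*F (B(T, F) = (F*6 - 5)/3 = (6*F - 5)/3 = (-5 + 6*F)/3 = -5/3 + 2*F)
21542/(-10566) + 11009/B(-68, (-7 + 8)*(-1)) = 21542/(-10566) + 11009/(-5/3 + 2*((-7 + 8)*(-1))) = 21542*(-1/10566) + 11009/(-5/3 + 2*(1*(-1))) = -10771/5283 + 11009/(-5/3 + 2*(-1)) = -10771/5283 + 11009/(-5/3 - 2) = -10771/5283 + 11009/(-11/3) = -10771/5283 + 11009*(-3/11) = -10771/5283 - 33027/11 = -174600122/58113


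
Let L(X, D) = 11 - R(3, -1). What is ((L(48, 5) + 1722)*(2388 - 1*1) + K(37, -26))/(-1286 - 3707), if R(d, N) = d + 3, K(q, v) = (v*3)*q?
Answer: -4119463/4993 ≈ -825.05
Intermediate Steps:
K(q, v) = 3*q*v (K(q, v) = (3*v)*q = 3*q*v)
R(d, N) = 3 + d
L(X, D) = 5 (L(X, D) = 11 - (3 + 3) = 11 - 1*6 = 11 - 6 = 5)
((L(48, 5) + 1722)*(2388 - 1*1) + K(37, -26))/(-1286 - 3707) = ((5 + 1722)*(2388 - 1*1) + 3*37*(-26))/(-1286 - 3707) = (1727*(2388 - 1) - 2886)/(-4993) = (1727*2387 - 2886)*(-1/4993) = (4122349 - 2886)*(-1/4993) = 4119463*(-1/4993) = -4119463/4993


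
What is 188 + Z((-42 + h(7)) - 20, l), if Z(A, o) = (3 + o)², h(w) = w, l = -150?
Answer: 21797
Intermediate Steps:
188 + Z((-42 + h(7)) - 20, l) = 188 + (3 - 150)² = 188 + (-147)² = 188 + 21609 = 21797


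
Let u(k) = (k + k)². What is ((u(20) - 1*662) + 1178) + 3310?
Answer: 5426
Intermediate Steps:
u(k) = 4*k² (u(k) = (2*k)² = 4*k²)
((u(20) - 1*662) + 1178) + 3310 = ((4*20² - 1*662) + 1178) + 3310 = ((4*400 - 662) + 1178) + 3310 = ((1600 - 662) + 1178) + 3310 = (938 + 1178) + 3310 = 2116 + 3310 = 5426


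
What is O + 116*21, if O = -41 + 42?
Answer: 2437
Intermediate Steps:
O = 1
O + 116*21 = 1 + 116*21 = 1 + 2436 = 2437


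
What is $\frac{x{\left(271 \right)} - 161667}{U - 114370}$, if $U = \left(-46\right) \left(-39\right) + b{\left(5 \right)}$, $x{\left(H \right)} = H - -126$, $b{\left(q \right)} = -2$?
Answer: $\frac{80635}{56289} \approx 1.4325$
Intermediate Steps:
$x{\left(H \right)} = 126 + H$ ($x{\left(H \right)} = H + 126 = 126 + H$)
$U = 1792$ ($U = \left(-46\right) \left(-39\right) - 2 = 1794 - 2 = 1792$)
$\frac{x{\left(271 \right)} - 161667}{U - 114370} = \frac{\left(126 + 271\right) - 161667}{1792 - 114370} = \frac{397 - 161667}{-112578} = \left(-161270\right) \left(- \frac{1}{112578}\right) = \frac{80635}{56289}$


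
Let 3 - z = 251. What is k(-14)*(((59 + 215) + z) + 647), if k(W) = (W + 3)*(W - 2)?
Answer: 118448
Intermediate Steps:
z = -248 (z = 3 - 1*251 = 3 - 251 = -248)
k(W) = (-2 + W)*(3 + W) (k(W) = (3 + W)*(-2 + W) = (-2 + W)*(3 + W))
k(-14)*(((59 + 215) + z) + 647) = (-6 - 14 + (-14)²)*(((59 + 215) - 248) + 647) = (-6 - 14 + 196)*((274 - 248) + 647) = 176*(26 + 647) = 176*673 = 118448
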